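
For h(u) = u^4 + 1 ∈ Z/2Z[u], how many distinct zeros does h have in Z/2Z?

1

Evaluate at each of the 2 elements of Z/2Z:
h(0) = 1; h(1) = 0 → root.
Roots: {1}.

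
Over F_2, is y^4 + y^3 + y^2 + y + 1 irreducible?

Yes

Write m(y) = y^4 + y^3 + y^2 + y + 1.
Check for roots in F_2: m(0) = 1; m(1) = 1.
No roots, so no linear factors.
Monic irreducibles of degree 2 over GF(2): y^2 + y + 1.
None of them divide m (all give nonzero remainder).
No irreducible factor of degree ≤ 2 exists, so m is irreducible over GF(2).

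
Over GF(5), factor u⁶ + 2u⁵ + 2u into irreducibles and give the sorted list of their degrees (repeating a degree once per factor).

1, 1, 2, 2

Write h(u) = u⁶ + 2u⁵ + 2u.
Roots in GF(5): h(0) = 0 → root; h(1) = 0 → root; h(2) = 2; h(3) = 1; h(4) = 2.
Linear factors from roots: (u), (u - 1).
Complete factorization: h(u) = (u)·(u - 1)·(u² + u + 2)·(u² + 2u - 1).
Factor degrees with multiplicity: 1 + 1 + 2 + 2 = 6.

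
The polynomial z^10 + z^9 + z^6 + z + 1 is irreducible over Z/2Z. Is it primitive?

Yes

Write f(z) = z^10 + z^9 + z^6 + z + 1.
|GF(2^10)^×| = 2^10 − 1 = 1023. Prime factorization: 1023 = 3·11·31.
f is primitive ⇔ z has order 1023 in GF(2)[z]/(f), i.e. z^(1023/q) ≠ 1 for each prime q | 1023.
z^(341) mod f = z^9 + z^6 + z^5 + z^4 + z.
z^(93) mod f = z^9 + z^6 + z^5 + z^4 + z^3.
z^(33) mod f = z^9 + z^8 + z^4 + 1.
None equal 1, so z has full order 1023; f is primitive.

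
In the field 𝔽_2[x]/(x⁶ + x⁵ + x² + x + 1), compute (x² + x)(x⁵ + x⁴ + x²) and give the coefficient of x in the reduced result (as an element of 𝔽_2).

Multiply in 𝔽_2[x]: (x² + x)·(x⁵ + x⁴ + x²) = x⁷ + x⁵ + x⁴ + x³.
Reduce using x⁶ ≡ x⁵ + x² + x + 1 (mod x⁶ + x⁵ + x² + x + 1).
Reduced: x⁴ + 1.

0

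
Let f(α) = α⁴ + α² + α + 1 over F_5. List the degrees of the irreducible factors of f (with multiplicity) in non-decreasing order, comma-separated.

Roots in F_5: f(0) = 1; f(1) = 4; f(2) = 3; f(3) = 4; f(4) = 2.
Complete factorization: f(α) = (α⁴ + α² + α + 1).
Factor degrees with multiplicity: 4 = 4.

4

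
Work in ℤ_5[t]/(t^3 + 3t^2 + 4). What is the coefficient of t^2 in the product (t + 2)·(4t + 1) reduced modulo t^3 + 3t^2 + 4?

4

Multiply in ℤ_5[t]: (t + 2)·(4t + 1) = 4t^2 + 4t + 2.
Reduced: 4t^2 + 4t + 2.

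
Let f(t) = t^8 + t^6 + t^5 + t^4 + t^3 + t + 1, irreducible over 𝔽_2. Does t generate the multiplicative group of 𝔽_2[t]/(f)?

No

|GF(2^8)^×| = 2^8 − 1 = 255. Prime factorization: 255 = 3·5·17.
f is primitive ⇔ t has order 255 in GF(2)[t]/(f), i.e. t^(255/q) ≠ 1 for each prime q | 255.
t^(85) mod f = 1
t^(51) mod f = t^6 + t^5 + t^4 + t^3.
t^(15) mod f = t^7 + t^5 + t^4 + t^3 + t^2.
Since t^(85) = 1, the order of t divides 85 < 255; not primitive.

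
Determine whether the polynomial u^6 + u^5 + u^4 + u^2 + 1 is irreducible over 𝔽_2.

Yes

Write P(u) = u^6 + u^5 + u^4 + u^2 + 1.
Check for roots in 𝔽_2: P(0) = 1; P(1) = 1.
No roots, so no linear factors.
Monic irreducibles of degree 2 over GF(2): u^2 + u + 1.
None of them divide P (all give nonzero remainder).
Monic irreducibles of degree 3 over GF(2): u^3 + u + 1, u^3 + u^2 + 1.
None of them divide P (all give nonzero remainder).
No irreducible factor of degree ≤ 3 exists, so P is irreducible over GF(2).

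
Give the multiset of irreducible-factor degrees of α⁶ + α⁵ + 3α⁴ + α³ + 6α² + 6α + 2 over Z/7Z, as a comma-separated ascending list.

Write h(α) = α⁶ + α⁵ + 3α⁴ + α³ + 6α² + 6α + 2.
Linear factors from roots: (α + 4).
Complete factorization: h(α) = (α + 4)·(α² + 5α + 3)·(α³ + 6α² + 3α + 6).
Factor degrees with multiplicity: 1 + 2 + 3 = 6.

1, 2, 3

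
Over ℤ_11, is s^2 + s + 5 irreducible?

No

Write f(s) = s^2 + s + 5.
Check each element of ℤ_11 for a root: f(0)=5, f(1)=7, f(2)=0, f(3)=6, f(4)=3, f(5)=2, f(6)=3, f(7)=6, f(8)=0, f(9)=7, f(10)=5.
f(2) = 0, so (s − 2) divides f(s); f is reducible.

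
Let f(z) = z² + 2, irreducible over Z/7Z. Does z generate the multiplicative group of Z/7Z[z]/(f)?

No

|GF(7^2)^×| = 7^2 − 1 = 48. Prime factorization: 48 = 2^4·3.
f is primitive ⇔ z has order 48 in GF(7)[z]/(f), i.e. z^(48/q) ≠ 1 for each prime q | 48.
z^(24) mod f = 1
z^(16) mod f = 4.
Since z^(24) = 1, the order of z divides 24 < 48; not primitive.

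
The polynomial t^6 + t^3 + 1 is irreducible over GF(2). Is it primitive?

Write f(t) = t^6 + t^3 + 1.
|GF(2^6)^×| = 2^6 − 1 = 63. Prime factorization: 63 = 3^2·7.
f is primitive ⇔ t has order 63 in GF(2)[t]/(f), i.e. t^(63/q) ≠ 1 for each prime q | 63.
t^(21) mod f = t^3.
t^(9) mod f = 1
Since t^(9) = 1, the order of t divides 9 < 63; not primitive.

No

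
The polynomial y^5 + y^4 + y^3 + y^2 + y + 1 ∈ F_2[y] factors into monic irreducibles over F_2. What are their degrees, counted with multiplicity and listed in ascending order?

1, 2, 2

Write f(y) = y^5 + y^4 + y^3 + y^2 + y + 1.
Roots in F_2: f(0) = 1; f(1) = 0 → root.
Linear factors from roots: (y + 1).
Complete factorization: f(y) = (y + 1)·(y^2 + y + 1)^2.
Factor degrees with multiplicity: 1 + 2 + 2 = 5.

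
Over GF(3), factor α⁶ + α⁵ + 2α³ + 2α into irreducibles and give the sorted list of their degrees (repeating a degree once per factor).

1, 1, 2, 2

Write f(α) = α⁶ + α⁵ + 2α³ + 2α.
Roots in GF(3): f(0) = 0 → root; f(1) = 0 → root; f(2) = 2.
Linear factors from roots: (α), (α + 2).
Complete factorization: f(α) = (α)·(α + 2)·(α² + α + 2)^2.
Factor degrees with multiplicity: 1 + 1 + 2 + 2 = 6.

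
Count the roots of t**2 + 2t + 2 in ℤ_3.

0

Write f(t) = t**2 + 2t + 2.
Evaluate at each of the 3 elements of ℤ_3:
f(0) = 2; f(1) = 2; f(2) = 1.
No element is a root.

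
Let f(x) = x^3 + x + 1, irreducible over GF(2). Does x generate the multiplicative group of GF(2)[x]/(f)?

|GF(2^3)^×| = 2^3 − 1 = 7. Prime factorization: 7 = 7.
f is primitive ⇔ x has order 7 in GF(2)[x]/(f), i.e. x^(7/q) ≠ 1 for each prime q | 7.
x^(1) mod f = x.
None equal 1, so x has full order 7; f is primitive.

Yes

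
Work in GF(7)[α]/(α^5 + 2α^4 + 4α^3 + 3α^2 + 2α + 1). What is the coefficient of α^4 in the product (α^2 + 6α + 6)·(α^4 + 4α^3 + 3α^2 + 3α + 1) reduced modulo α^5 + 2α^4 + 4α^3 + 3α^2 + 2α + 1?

6

Multiply in GF(7)[α]: (α^2 + 6α + 6)·(α^4 + 4α^3 + 3α^2 + 3α + 1) = α^6 + 3α^5 + 5α^4 + 3α^3 + 2α^2 + 3α + 6.
Reduce using α^5 ≡ 5α^4 + 3α^3 + 4α^2 + 5α + 6 (mod α^5 + 2α^4 + 4α^3 + 3α^2 + 2α + 1).
Reduced: 6α^4 + 3α^3 + 4α^2 + 5.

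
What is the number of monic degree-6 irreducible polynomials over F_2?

The number of monic irreducibles of degree 6 over GF(2) is (1/6)·Σ_{d∣6} μ(6/d) 2^d.
Divisors of 6: 1, 2, 3, 6; μ(6/d) for each: 1, -1, -1, 1.
Σ = 2^1 − 2^2 − 2^3 + 2^6 = 54.
N = 54/6 = 9.

9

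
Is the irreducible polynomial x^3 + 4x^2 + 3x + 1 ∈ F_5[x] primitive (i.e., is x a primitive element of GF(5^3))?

No

Write f(x) = x^3 + 4x^2 + 3x + 1.
|GF(5^3)^×| = 5^3 − 1 = 124. Prime factorization: 124 = 2^2·31.
f is primitive ⇔ x has order 124 in GF(5)[x]/(f), i.e. x^(124/q) ≠ 1 for each prime q | 124.
x^(62) mod f = 1
x^(4) mod f = 3x^2 + x + 4.
Since x^(62) = 1, the order of x divides 62 < 124; not primitive.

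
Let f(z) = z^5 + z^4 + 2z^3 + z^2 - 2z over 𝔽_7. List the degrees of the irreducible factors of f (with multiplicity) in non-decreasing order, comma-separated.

Linear factors from roots: (z).
Complete factorization: f(z) = (z)·(z^2 + 3z - 1)·(z^2 - 2z + 2).
Factor degrees with multiplicity: 1 + 2 + 2 = 5.

1, 2, 2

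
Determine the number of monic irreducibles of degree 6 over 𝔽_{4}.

x^(4^6) − x is the product of all monic irreducibles of degree dividing 6; Möbius inversion gives N = (1/6) Σ μ(6/d)·4^d.
Divisors of 6: 1, 2, 3, 6; μ(6/d) for each: 1, -1, -1, 1.
Σ = 4^1 − 4^2 − 4^3 + 4^6 = 4020.
N = 4020/6 = 670.

670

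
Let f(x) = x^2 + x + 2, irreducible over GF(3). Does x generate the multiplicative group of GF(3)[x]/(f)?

|GF(3^2)^×| = 3^2 − 1 = 8. Prime factorization: 8 = 2^3.
f is primitive ⇔ x has order 8 in GF(3)[x]/(f), i.e. x^(8/q) ≠ 1 for each prime q | 8.
x^(4) mod f = 2.
None equal 1, so x has full order 8; f is primitive.

Yes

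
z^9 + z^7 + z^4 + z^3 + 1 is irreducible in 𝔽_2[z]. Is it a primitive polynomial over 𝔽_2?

Write f(z) = z^9 + z^7 + z^4 + z^3 + 1.
|GF(2^9)^×| = 2^9 − 1 = 511. Prime factorization: 511 = 7·73.
f is primitive ⇔ z has order 511 in GF(2)[z]/(f), i.e. z^(511/q) ≠ 1 for each prime q | 511.
z^(73) mod f = 1
z^(7) mod f = z^7.
Since z^(73) = 1, the order of z divides 73 < 511; not primitive.

No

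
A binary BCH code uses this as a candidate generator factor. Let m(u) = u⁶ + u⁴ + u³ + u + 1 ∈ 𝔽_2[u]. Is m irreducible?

Check for roots in 𝔽_2: m(0) = 1; m(1) = 1.
No roots, so no linear factors.
Monic irreducibles of degree 2 over GF(2): u² + u + 1.
None of them divide m (all give nonzero remainder).
Monic irreducibles of degree 3 over GF(2): u³ + u + 1, u³ + u² + 1.
None of them divide m (all give nonzero remainder).
No irreducible factor of degree ≤ 3 exists, so m is irreducible over GF(2).

Yes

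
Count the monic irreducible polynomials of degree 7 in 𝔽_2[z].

By the necklace-counting formula, N_2(7) = (1/7) Σ_{d|7} μ(7/d)·2^d.
Divisors of 7: 1, 7; μ(7/d) for each: -1, 1.
Σ = − 2^1 + 2^7 = 126.
N = 126/7 = 18.

18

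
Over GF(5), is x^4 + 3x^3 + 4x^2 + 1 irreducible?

Write P(x) = x^4 + 3x^3 + 4x^2 + 1.
Check for roots in GF(5): P(0) = 1; P(1) = 4; P(2) = 2; P(3) = 4; P(4) = 3.
No roots, so no linear factors.
Degree-2 irreducible divisors: test the 10 monic irreducibles of degree 2 over GF(5).
None of them divide P (all give nonzero remainder).
No irreducible factor of degree ≤ 2 exists, so P is irreducible over GF(5).

Yes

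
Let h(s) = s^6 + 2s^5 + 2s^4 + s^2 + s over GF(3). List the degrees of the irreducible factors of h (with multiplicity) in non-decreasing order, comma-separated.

1, 2, 3

Roots in GF(3): h(0) = 0 → root; h(1) = 1; h(2) = 1.
Linear factors from roots: (s).
Complete factorization: h(s) = (s)·(s^2 + 1)·(s^3 + 2s^2 + s + 1).
Factor degrees with multiplicity: 1 + 2 + 3 = 6.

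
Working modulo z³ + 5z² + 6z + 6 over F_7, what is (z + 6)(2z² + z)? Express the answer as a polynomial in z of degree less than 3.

Multiply in F_7[z]: (z + 6)·(2z² + z) = 2z³ + 6z² + 6z.
Reduce using z³ ≡ 2z² + z + 1 (mod z³ + 5z² + 6z + 6).
Reduced: 3z² + z + 2.

3z^2 + z + 2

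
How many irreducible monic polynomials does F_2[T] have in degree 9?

The number of monic irreducibles of degree 9 over GF(2) is (1/9)·Σ_{d∣9} μ(9/d) 2^d.
Divisors of 9: 1, 3, 9; μ(9/d) for each: 0, -1, 1.
Σ = − 2^3 + 2^9 = 504.
N = 504/9 = 56.

56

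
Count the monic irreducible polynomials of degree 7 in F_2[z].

x^(2^7) − x is the product of all monic irreducibles of degree dividing 7; Möbius inversion gives N = (1/7) Σ μ(7/d)·2^d.
Divisors of 7: 1, 7; μ(7/d) for each: -1, 1.
Σ = − 2^1 + 2^7 = 126.
N = 126/7 = 18.

18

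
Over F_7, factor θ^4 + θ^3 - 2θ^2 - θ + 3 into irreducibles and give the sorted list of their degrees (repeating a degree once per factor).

1, 1, 2

Write f(θ) = θ^4 + θ^3 - 2θ^2 - θ + 3.
Linear factors from roots: (θ + 3).
Complete factorization: f(θ) = (θ + 3)^2·(θ^2 + 2θ - 2).
Factor degrees with multiplicity: 1 + 1 + 2 = 4.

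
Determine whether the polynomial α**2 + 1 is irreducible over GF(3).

Write P(α) = α**2 + 1.
Check for roots in GF(3): P(0) = 1; P(1) = 2; P(2) = 2.
No roots. A degree-2 polynomial over a field with no linear factor is irreducible.

Yes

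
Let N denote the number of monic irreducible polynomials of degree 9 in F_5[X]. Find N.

x^(5^9) − x is the product of all monic irreducibles of degree dividing 9; Möbius inversion gives N = (1/9) Σ μ(9/d)·5^d.
Divisors of 9: 1, 3, 9; μ(9/d) for each: 0, -1, 1.
Σ = − 5^3 + 5^9 = 1953000.
N = 1953000/9 = 217000.

217000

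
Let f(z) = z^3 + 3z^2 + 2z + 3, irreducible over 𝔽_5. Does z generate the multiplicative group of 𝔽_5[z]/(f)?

Yes

|GF(5^3)^×| = 5^3 − 1 = 124. Prime factorization: 124 = 2^2·31.
f is primitive ⇔ z has order 124 in GF(5)[z]/(f), i.e. z^(124/q) ≠ 1 for each prime q | 124.
z^(62) mod f = 4.
z^(4) mod f = 2z^2 + 3z + 4.
None equal 1, so z has full order 124; f is primitive.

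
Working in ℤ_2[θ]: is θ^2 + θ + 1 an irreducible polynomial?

Write f(θ) = θ^2 + θ + 1.
Check for roots in ℤ_2: f(0) = 1; f(1) = 1.
No roots. A degree-2 polynomial over a field with no linear factor is irreducible.

Yes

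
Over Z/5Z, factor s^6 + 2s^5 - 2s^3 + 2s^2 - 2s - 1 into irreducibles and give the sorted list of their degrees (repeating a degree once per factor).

1, 1, 2, 2

Write h(s) = s^6 + 2s^5 - 2s^3 + 2s^2 - 2s - 1.
Roots in Z/5Z: h(0) = 4; h(1) = 0 → root; h(2) = 0 → root; h(3) = 2; h(4) = 4.
Linear factors from roots: (s - 1), (s - 2).
Complete factorization: h(s) = (s - 2)·(s - 1)·(s^2 + 2s - 2)·(s^2 - 2s - 1).
Factor degrees with multiplicity: 1 + 1 + 2 + 2 = 6.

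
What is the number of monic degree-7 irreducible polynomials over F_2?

18

x^(2^7) − x is the product of all monic irreducibles of degree dividing 7; Möbius inversion gives N = (1/7) Σ μ(7/d)·2^d.
Divisors of 7: 1, 7; μ(7/d) for each: -1, 1.
Σ = − 2^1 + 2^7 = 126.
N = 126/7 = 18.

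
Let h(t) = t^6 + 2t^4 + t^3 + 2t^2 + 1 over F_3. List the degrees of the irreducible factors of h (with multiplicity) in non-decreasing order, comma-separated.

Roots in F_3: h(0) = 1; h(1) = 1; h(2) = 2.
Complete factorization: h(t) = (t^3 + t^2 + 2t + 1)·(t^3 + 2t^2 + t + 1).
Factor degrees with multiplicity: 3 + 3 = 6.

3, 3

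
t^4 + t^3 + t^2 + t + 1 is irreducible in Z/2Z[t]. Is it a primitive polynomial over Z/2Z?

Write f(t) = t^4 + t^3 + t^2 + t + 1.
|GF(2^4)^×| = 2^4 − 1 = 15. Prime factorization: 15 = 3·5.
f is primitive ⇔ t has order 15 in GF(2)[t]/(f), i.e. t^(15/q) ≠ 1 for each prime q | 15.
t^(5) mod f = 1
t^(3) mod f = t^3.
Since t^(5) = 1, the order of t divides 5 < 15; not primitive.

No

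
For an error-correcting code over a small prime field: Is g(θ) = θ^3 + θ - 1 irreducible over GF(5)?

Check for roots in GF(5): g(0) = 4; g(1) = 1; g(2) = 4; g(3) = 4; g(4) = 2.
No roots. A degree-3 polynomial over a field with no linear factor is irreducible.

Yes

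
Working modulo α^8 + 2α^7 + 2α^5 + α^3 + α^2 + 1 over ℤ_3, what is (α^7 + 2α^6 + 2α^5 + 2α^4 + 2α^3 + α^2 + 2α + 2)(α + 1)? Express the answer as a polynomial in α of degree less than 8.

α^7 + α^6 + 2α^5 + α^4 + 2α^3 + 2α^2 + α + 1

Multiply in ℤ_3[α]: (α^7 + 2α^6 + 2α^5 + 2α^4 + 2α^3 + α^2 + 2α + 2)·(α + 1) = α^8 + α^6 + α^5 + α^4 + α + 2.
Reduce using α^8 ≡ α^7 + α^5 + 2α^3 + 2α^2 + 2 (mod α^8 + 2α^7 + 2α^5 + α^3 + α^2 + 1).
Reduced: α^7 + α^6 + 2α^5 + α^4 + 2α^3 + 2α^2 + α + 1.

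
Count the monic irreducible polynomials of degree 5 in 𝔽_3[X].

48

The number of monic irreducibles of degree 5 over GF(3) is (1/5)·Σ_{d∣5} μ(5/d) 3^d.
Divisors of 5: 1, 5; μ(5/d) for each: -1, 1.
Σ = − 3^1 + 3^5 = 240.
N = 240/5 = 48.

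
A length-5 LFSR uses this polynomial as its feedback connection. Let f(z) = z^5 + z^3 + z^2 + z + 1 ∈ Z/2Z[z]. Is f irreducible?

Yes

Check for roots in Z/2Z: f(0) = 1; f(1) = 1.
No roots, so no linear factors.
Monic irreducibles of degree 2 over GF(2): z^2 + z + 1.
None of them divide f (all give nonzero remainder).
No irreducible factor of degree ≤ 2 exists, so f is irreducible over GF(2).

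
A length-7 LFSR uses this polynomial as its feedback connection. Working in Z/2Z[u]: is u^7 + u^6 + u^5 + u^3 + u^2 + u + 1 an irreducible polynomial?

Yes

Write m(u) = u^7 + u^6 + u^5 + u^3 + u^2 + u + 1.
Check for roots in Z/2Z: m(0) = 1; m(1) = 1.
No roots, so no linear factors.
Monic irreducibles of degree 2 over GF(2): u^2 + u + 1.
None of them divide m (all give nonzero remainder).
Monic irreducibles of degree 3 over GF(2): u^3 + u + 1, u^3 + u^2 + 1.
None of them divide m (all give nonzero remainder).
No irreducible factor of degree ≤ 3 exists, so m is irreducible over GF(2).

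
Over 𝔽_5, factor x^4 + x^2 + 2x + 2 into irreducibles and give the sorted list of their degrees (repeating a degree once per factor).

Write h(x) = x^4 + x^2 + 2x + 2.
Roots in 𝔽_5: h(0) = 2; h(1) = 1; h(2) = 1; h(3) = 3; h(4) = 2.
Complete factorization: h(x) = (x^4 + x^2 + 2x + 2).
Factor degrees with multiplicity: 4 = 4.

4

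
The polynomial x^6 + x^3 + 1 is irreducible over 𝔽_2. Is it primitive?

No

Write f(x) = x^6 + x^3 + 1.
|GF(2^6)^×| = 2^6 − 1 = 63. Prime factorization: 63 = 3^2·7.
f is primitive ⇔ x has order 63 in GF(2)[x]/(f), i.e. x^(63/q) ≠ 1 for each prime q | 63.
x^(21) mod f = x^3.
x^(9) mod f = 1
Since x^(9) = 1, the order of x divides 9 < 63; not primitive.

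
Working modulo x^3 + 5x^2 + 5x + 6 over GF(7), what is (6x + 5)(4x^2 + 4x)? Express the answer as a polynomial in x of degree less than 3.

x^2 + 5x + 3

Multiply in GF(7)[x]: (6x + 5)·(4x^2 + 4x) = 3x^3 + 2x^2 + 6x.
Reduce using x^3 ≡ 2x^2 + 2x + 1 (mod x^3 + 5x^2 + 5x + 6).
Reduced: x^2 + 5x + 3.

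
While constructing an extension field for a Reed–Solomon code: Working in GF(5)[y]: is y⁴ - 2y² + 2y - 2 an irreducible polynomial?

No

Write f(y) = y⁴ - 2y² + 2y - 2.
Check for roots in GF(5): f(0) = 3; f(1) = 4; f(2) = 0 → root; f(3) = 2; f(4) = 0 → root.
f(2) = 0, so (y − 2) divides f(y); f is reducible.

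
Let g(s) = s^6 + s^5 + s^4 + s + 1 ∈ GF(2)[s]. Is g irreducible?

Check for roots in GF(2): g(0) = 1; g(1) = 1.
No roots, so no linear factors.
Monic irreducibles of degree 2 over GF(2): s^2 + s + 1.
None of them divide g (all give nonzero remainder).
Monic irreducibles of degree 3 over GF(2): s^3 + s + 1, s^3 + s^2 + 1.
None of them divide g (all give nonzero remainder).
No irreducible factor of degree ≤ 3 exists, so g is irreducible over GF(2).

Yes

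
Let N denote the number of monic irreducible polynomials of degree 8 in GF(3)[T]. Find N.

810

The number of monic irreducibles of degree 8 over GF(3) is (1/8)·Σ_{d∣8} μ(8/d) 3^d.
Divisors of 8: 1, 2, 4, 8; μ(8/d) for each: 0, 0, -1, 1.
Σ = − 3^4 + 3^8 = 6480.
N = 6480/8 = 810.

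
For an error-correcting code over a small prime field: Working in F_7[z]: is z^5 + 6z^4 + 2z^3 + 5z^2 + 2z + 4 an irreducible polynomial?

Write g(z) = z^5 + 6z^4 + 2z^3 + 5z^2 + 2z + 4.
Check for roots in F_7: g(0) = 4; g(1) = 6; g(2) = 4; g(3) = 5; g(4) = 1; g(5) = 5; g(6) = 3.
No roots, so no linear factors.
Degree-2 irreducible divisors: test the 21 monic irreducibles of degree 2 over GF(7).
None of them divide g (all give nonzero remainder).
No irreducible factor of degree ≤ 2 exists, so g is irreducible over GF(7).

Yes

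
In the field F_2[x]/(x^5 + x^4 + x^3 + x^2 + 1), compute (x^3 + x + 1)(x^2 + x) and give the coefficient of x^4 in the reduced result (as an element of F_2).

0

Multiply in F_2[x]: (x^3 + x + 1)·(x^2 + x) = x^5 + x^4 + x^3 + x.
Reduce using x^5 ≡ x^4 + x^3 + x^2 + 1 (mod x^5 + x^4 + x^3 + x^2 + 1).
Reduced: x^2 + x + 1.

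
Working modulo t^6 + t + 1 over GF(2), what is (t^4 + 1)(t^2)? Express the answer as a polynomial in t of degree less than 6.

Multiply in GF(2)[t]: (t^4 + 1)·(t^2) = t^6 + t^2.
Reduce using t^6 ≡ t + 1 (mod t^6 + t + 1).
Reduced: t^2 + t + 1.

t^2 + t + 1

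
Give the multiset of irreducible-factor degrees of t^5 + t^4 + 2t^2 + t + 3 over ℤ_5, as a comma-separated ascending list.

5

Write f(t) = t^5 + t^4 + 2t^2 + t + 3.
Roots in ℤ_5: f(0) = 3; f(1) = 3; f(2) = 1; f(3) = 3; f(4) = 4.
Complete factorization: f(t) = (t^5 + t^4 + 2t^2 + t + 3).
Factor degrees with multiplicity: 5 = 5.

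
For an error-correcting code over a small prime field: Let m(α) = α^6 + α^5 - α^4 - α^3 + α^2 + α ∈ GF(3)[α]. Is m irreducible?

Check for roots in GF(3): m(0) = 0 → root; m(1) = 2; m(2) = 0 → root.
m(0) = 0, so (α) divides m(α); m is reducible.

No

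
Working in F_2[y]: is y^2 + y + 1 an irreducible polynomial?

Yes

Write f(y) = y^2 + y + 1.
Check for roots in F_2: f(0) = 1; f(1) = 1.
No roots. A degree-2 polynomial over a field with no linear factor is irreducible.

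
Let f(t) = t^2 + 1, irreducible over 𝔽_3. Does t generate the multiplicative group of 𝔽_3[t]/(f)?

No

|GF(3^2)^×| = 3^2 − 1 = 8. Prime factorization: 8 = 2^3.
f is primitive ⇔ t has order 8 in GF(3)[t]/(f), i.e. t^(8/q) ≠ 1 for each prime q | 8.
t^(4) mod f = 1
Since t^(4) = 1, the order of t divides 4 < 8; not primitive.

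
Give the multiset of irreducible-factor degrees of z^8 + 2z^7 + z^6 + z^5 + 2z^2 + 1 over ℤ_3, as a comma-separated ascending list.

Write g(z) = z^8 + 2z^7 + z^6 + z^5 + 2z^2 + 1.
Roots in ℤ_3: g(0) = 1; g(1) = 2; g(2) = 2.
Complete factorization: g(z) = (z^8 + 2z^7 + z^6 + z^5 + 2z^2 + 1).
Factor degrees with multiplicity: 8 = 8.

8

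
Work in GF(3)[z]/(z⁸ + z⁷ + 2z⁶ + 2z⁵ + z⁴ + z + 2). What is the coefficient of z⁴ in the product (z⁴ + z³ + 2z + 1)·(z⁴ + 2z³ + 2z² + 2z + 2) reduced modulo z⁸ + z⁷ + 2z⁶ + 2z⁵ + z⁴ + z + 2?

2

Multiply in GF(3)[z]: (z⁴ + z³ + 2z + 1)·(z⁴ + 2z³ + 2z² + 2z + 2) = z⁸ + z⁶ + 2z³ + 2.
Reduce using z⁸ ≡ 2z⁷ + z⁶ + z⁵ + 2z⁴ + 2z + 1 (mod z⁸ + z⁷ + 2z⁶ + 2z⁵ + z⁴ + z + 2).
Reduced: 2z⁷ + 2z⁶ + z⁵ + 2z⁴ + 2z³ + 2z.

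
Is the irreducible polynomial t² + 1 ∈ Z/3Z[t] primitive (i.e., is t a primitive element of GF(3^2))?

Write f(t) = t² + 1.
|GF(3^2)^×| = 3^2 − 1 = 8. Prime factorization: 8 = 2^3.
f is primitive ⇔ t has order 8 in GF(3)[t]/(f), i.e. t^(8/q) ≠ 1 for each prime q | 8.
t^(4) mod f = 1
Since t^(4) = 1, the order of t divides 4 < 8; not primitive.

No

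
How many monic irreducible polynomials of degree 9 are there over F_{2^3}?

14913024

By the necklace-counting formula, N_8(9) = (1/9) Σ_{d|9} μ(9/d)·8^d.
Divisors of 9: 1, 3, 9; μ(9/d) for each: 0, -1, 1.
Σ = − 8^3 + 8^9 = 134217216.
N = 134217216/9 = 14913024.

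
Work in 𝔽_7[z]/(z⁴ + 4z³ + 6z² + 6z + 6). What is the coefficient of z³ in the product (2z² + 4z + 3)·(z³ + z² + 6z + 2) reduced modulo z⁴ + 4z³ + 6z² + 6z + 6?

1

Multiply in 𝔽_7[z]: (2z² + 4z + 3)·(z³ + z² + 6z + 2) = 2z⁵ + 6z⁴ + 5z³ + 3z² + 5z + 6.
Reduce using z⁴ ≡ 3z³ + z² + z + 1 (mod z⁴ + 4z³ + 6z² + 6z + 6).
Reduced: z³ + 3z² + 5z + 4.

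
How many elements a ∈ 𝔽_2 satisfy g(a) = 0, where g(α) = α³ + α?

2

Evaluate at each of the 2 elements of 𝔽_2:
g(0) = 0 → root; g(1) = 0 → root.
Roots: {0, 1}.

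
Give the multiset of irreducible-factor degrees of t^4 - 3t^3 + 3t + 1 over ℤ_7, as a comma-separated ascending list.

Write h(t) = t^4 - 3t^3 + 3t + 1.
Linear factors from roots: (t + 3), (t + 2).
Complete factorization: h(t) = (t + 2)·(t + 3)·(t^2 - t - 1).
Factor degrees with multiplicity: 1 + 1 + 2 = 4.

1, 1, 2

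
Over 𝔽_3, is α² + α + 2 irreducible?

Yes

Write g(α) = α² + α + 2.
Check for roots in 𝔽_3: g(0) = 2; g(1) = 1; g(2) = 2.
No roots. A degree-2 polynomial over a field with no linear factor is irreducible.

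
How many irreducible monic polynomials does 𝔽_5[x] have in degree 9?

x^(5^9) − x is the product of all monic irreducibles of degree dividing 9; Möbius inversion gives N = (1/9) Σ μ(9/d)·5^d.
Divisors of 9: 1, 3, 9; μ(9/d) for each: 0, -1, 1.
Σ = − 5^3 + 5^9 = 1953000.
N = 1953000/9 = 217000.

217000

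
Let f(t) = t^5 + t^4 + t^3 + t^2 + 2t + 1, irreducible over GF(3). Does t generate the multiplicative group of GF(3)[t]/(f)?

Yes

|GF(3^5)^×| = 3^5 − 1 = 242. Prime factorization: 242 = 2·11^2.
f is primitive ⇔ t has order 242 in GF(3)[t]/(f), i.e. t^(242/q) ≠ 1 for each prime q | 242.
t^(121) mod f = 2.
t^(22) mod f = t^4 + t^2 + t + 2.
None equal 1, so t has full order 242; f is primitive.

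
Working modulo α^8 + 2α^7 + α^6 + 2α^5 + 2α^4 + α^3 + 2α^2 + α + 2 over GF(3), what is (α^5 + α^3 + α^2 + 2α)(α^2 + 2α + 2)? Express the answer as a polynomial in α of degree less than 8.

Multiply in GF(3)[α]: (α^5 + α^3 + α^2 + 2α)·(α^2 + 2α + 2) = α^7 + 2α^6 + α.
Reduced: α^7 + 2α^6 + α.

α^7 + 2α^6 + α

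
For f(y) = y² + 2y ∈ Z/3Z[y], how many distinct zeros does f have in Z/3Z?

2

Evaluate at each of the 3 elements of Z/3Z:
f(0) = 0 → root; f(1) = 0 → root; f(2) = 2.
Roots: {0, 1}.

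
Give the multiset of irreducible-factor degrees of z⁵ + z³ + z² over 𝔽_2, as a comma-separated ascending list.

Write f(z) = z⁵ + z³ + z².
Roots in 𝔽_2: f(0) = 0 → root; f(1) = 1.
Linear factors from roots: (z).
Complete factorization: f(z) = (z)^2·(z³ + z + 1).
Factor degrees with multiplicity: 1 + 1 + 3 = 5.

1, 1, 3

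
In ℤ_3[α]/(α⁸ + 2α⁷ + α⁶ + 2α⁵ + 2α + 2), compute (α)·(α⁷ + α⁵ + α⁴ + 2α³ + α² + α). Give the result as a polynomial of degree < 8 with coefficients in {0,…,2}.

Multiply in ℤ_3[α]: (α)·(α⁷ + α⁵ + α⁴ + 2α³ + α² + α) = α⁸ + α⁶ + α⁵ + 2α⁴ + α³ + α².
Reduce using α⁸ ≡ α⁷ + 2α⁶ + α⁵ + α + 1 (mod α⁸ + 2α⁷ + α⁶ + 2α⁵ + 2α + 2).
Reduced: α⁷ + 2α⁵ + 2α⁴ + α³ + α² + α + 1.

α^7 + 2α^5 + 2α^4 + α^3 + α^2 + α + 1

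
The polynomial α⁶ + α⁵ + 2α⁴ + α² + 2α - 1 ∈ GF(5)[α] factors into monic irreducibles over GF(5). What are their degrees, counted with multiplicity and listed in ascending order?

Write f(α) = α⁶ + α⁵ + 2α⁴ + α² + 2α - 1.
Roots in GF(5): f(0) = 4; f(1) = 1; f(2) = 0 → root; f(3) = 3; f(4) = 0 → root.
Linear factors from roots: (α - 2), (α + 1).
Complete factorization: f(α) = (α + 1)·(α - 2)·(α² - 2α - 2)·(α² - α + 1).
Factor degrees with multiplicity: 1 + 1 + 2 + 2 = 6.

1, 1, 2, 2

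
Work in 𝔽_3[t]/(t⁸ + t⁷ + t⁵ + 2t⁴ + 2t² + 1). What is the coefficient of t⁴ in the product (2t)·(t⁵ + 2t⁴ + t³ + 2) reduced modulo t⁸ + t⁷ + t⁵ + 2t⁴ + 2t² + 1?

2

Multiply in 𝔽_3[t]: (2t)·(t⁵ + 2t⁴ + t³ + 2) = 2t⁶ + t⁵ + 2t⁴ + t.
Reduced: 2t⁶ + t⁵ + 2t⁴ + t.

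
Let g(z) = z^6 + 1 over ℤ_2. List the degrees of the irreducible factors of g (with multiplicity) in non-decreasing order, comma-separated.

1, 1, 2, 2

Roots in ℤ_2: g(0) = 1; g(1) = 0 → root.
Linear factors from roots: (z + 1).
Complete factorization: g(z) = (z + 1)^2·(z^2 + z + 1)^2.
Factor degrees with multiplicity: 1 + 1 + 2 + 2 = 6.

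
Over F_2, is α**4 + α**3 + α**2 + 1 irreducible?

Write P(α) = α**4 + α**3 + α**2 + 1.
Check for roots in F_2: P(0) = 1; P(1) = 0 → root.
P(1) = 0, so (α − 1) divides P(α); P is reducible.

No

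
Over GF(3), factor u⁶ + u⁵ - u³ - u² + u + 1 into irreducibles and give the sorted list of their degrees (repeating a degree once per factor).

1, 2, 3

Write g(u) = u⁶ + u⁵ - u³ - u² + u + 1.
Roots in GF(3): g(0) = 1; g(1) = 2; g(2) = 0 → root.
Linear factors from roots: (u + 1).
Complete factorization: g(u) = (u + 1)·(u² + u - 1)·(u³ - u² - u - 1).
Factor degrees with multiplicity: 1 + 2 + 3 = 6.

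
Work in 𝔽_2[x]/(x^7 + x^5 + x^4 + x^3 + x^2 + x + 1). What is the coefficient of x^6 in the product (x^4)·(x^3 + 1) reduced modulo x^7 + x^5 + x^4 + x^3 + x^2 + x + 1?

0

Multiply in 𝔽_2[x]: (x^4)·(x^3 + 1) = x^7 + x^4.
Reduce using x^7 ≡ x^5 + x^4 + x^3 + x^2 + x + 1 (mod x^7 + x^5 + x^4 + x^3 + x^2 + x + 1).
Reduced: x^5 + x^3 + x^2 + x + 1.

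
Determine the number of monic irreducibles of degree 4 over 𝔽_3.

18

Gauss's count: N_{3}(4) = (1/4) Σ_{d|4} μ(4/d)·3^d.
Divisors of 4: 1, 2, 4; μ(4/d) for each: 0, -1, 1.
Σ = − 3^2 + 3^4 = 72.
N = 72/4 = 18.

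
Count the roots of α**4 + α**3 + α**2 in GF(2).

Write g(α) = α**4 + α**3 + α**2.
Evaluate at each of the 2 elements of GF(2):
g(0) = 0 → root; g(1) = 1.
Roots: {0}.

1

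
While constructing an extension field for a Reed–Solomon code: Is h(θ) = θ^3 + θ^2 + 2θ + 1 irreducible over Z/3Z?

Yes

Check for roots in Z/3Z: h(0) = 1; h(1) = 2; h(2) = 2.
No roots. A degree-3 polynomial over a field with no linear factor is irreducible.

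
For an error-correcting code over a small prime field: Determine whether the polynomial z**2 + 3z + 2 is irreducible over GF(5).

Write g(z) = z**2 + 3z + 2.
Check for roots in GF(5): g(0) = 2; g(1) = 1; g(2) = 2; g(3) = 0 → root; g(4) = 0 → root.
g(3) = 0, so (z − 3) divides g(z); g is reducible.

No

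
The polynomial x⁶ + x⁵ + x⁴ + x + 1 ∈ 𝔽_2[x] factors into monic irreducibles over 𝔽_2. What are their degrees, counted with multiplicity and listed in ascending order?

Write h(x) = x⁶ + x⁵ + x⁴ + x + 1.
Roots in 𝔽_2: h(0) = 1; h(1) = 1.
Complete factorization: h(x) = (x⁶ + x⁵ + x⁴ + x + 1).
Factor degrees with multiplicity: 6 = 6.

6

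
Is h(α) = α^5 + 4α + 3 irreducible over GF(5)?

Check for roots in GF(5): h(0) = 3; h(1) = 3; h(2) = 3; h(3) = 3; h(4) = 3.
No roots, so no linear factors.
Degree-2 irreducible divisors: test the 10 monic irreducibles of degree 2 over GF(5).
None of them divide h (all give nonzero remainder).
No irreducible factor of degree ≤ 2 exists, so h is irreducible over GF(5).

Yes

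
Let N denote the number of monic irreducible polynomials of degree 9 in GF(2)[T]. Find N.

x^(2^9) − x is the product of all monic irreducibles of degree dividing 9; Möbius inversion gives N = (1/9) Σ μ(9/d)·2^d.
Divisors of 9: 1, 3, 9; μ(9/d) for each: 0, -1, 1.
Σ = − 2^3 + 2^9 = 504.
N = 504/9 = 56.

56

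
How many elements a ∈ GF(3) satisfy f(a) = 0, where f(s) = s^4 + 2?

Evaluate at each of the 3 elements of GF(3):
f(0) = 2; f(1) = 0 → root; f(2) = 0 → root.
Roots: {1, 2}.

2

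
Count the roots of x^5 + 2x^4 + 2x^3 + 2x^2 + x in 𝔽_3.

Write g(x) = x^5 + 2x^4 + 2x^3 + 2x^2 + x.
Evaluate at each of the 3 elements of 𝔽_3:
g(0) = 0 → root; g(1) = 2; g(2) = 0 → root.
Roots: {0, 2}.

2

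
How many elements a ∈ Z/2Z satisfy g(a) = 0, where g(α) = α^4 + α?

2

Evaluate at each of the 2 elements of Z/2Z:
g(0) = 0 → root; g(1) = 0 → root.
Roots: {0, 1}.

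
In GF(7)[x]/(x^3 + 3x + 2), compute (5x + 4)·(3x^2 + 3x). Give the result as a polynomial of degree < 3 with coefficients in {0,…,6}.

Multiply in GF(7)[x]: (5x + 4)·(3x^2 + 3x) = x^3 + 6x^2 + 5x.
Reduce using x^3 ≡ 4x + 5 (mod x^3 + 3x + 2).
Reduced: 6x^2 + 2x + 5.

6x^2 + 2x + 5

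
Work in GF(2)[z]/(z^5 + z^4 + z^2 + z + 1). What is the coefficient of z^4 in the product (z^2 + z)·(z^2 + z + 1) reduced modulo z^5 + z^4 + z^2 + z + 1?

Multiply in GF(2)[z]: (z^2 + z)·(z^2 + z + 1) = z^4 + z.
Reduced: z^4 + z.

1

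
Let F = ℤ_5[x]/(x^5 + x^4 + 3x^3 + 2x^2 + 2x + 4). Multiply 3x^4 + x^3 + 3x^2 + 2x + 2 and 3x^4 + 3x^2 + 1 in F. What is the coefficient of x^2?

Multiply in ℤ_5[x]: (3x^4 + x^3 + 3x^2 + 2x + 2)·(3x^4 + 3x^2 + 1) = 4x^8 + 3x^7 + 3x^6 + 4x^5 + 3x^4 + 2x^3 + 4x^2 + 2x + 2.
Reduce using x^5 ≡ 4x^4 + 2x^3 + 3x^2 + 3x + 1 (mod x^5 + x^4 + 3x^3 + 2x^2 + 2x + 4).
Reduced: 4x^4 + 3x^3 + 4.

0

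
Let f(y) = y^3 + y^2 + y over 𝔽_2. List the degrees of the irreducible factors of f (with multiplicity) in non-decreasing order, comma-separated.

1, 2

Roots in 𝔽_2: f(0) = 0 → root; f(1) = 1.
Linear factors from roots: (y).
Complete factorization: f(y) = (y)·(y^2 + y + 1).
Factor degrees with multiplicity: 1 + 2 = 3.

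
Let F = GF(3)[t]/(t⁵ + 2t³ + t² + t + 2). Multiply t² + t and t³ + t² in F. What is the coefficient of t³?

2

Multiply in GF(3)[t]: (t² + t)·(t³ + t²) = t⁵ + 2t⁴ + t³.
Reduce using t⁵ ≡ t³ + 2t² + 2t + 1 (mod t⁵ + 2t³ + t² + t + 2).
Reduced: 2t⁴ + 2t³ + 2t² + 2t + 1.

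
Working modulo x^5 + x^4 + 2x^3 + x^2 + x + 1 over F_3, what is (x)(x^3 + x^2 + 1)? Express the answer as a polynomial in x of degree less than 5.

Multiply in F_3[x]: (x)·(x^3 + x^2 + 1) = x^4 + x^3 + x.
Reduced: x^4 + x^3 + x.

x^4 + x^3 + x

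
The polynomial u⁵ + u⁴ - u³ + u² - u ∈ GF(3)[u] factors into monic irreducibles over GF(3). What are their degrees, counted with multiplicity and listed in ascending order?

1, 1, 3

Write f(u) = u⁵ + u⁴ - u³ + u² - u.
Roots in GF(3): f(0) = 0 → root; f(1) = 1; f(2) = 0 → root.
Linear factors from roots: (u), (u + 1).
Complete factorization: f(u) = (u)·(u + 1)·(u³ - u - 1).
Factor degrees with multiplicity: 1 + 1 + 3 = 5.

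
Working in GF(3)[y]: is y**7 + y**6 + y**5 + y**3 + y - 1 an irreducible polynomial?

Write f(y) = y**7 + y**6 + y**5 + y**3 + y - 1.
Check for roots in GF(3): f(0) = 2; f(1) = 1; f(2) = 2.
No roots, so no linear factors.
Monic irreducibles of degree 2 over GF(3): y**2 + 1, y**2 + y - 1, y**2 - y - 1.
None of them divide f (all give nonzero remainder).
Degree-3 irreducible divisors: test the 8 monic irreducibles of degree 3 over GF(3).
None of them divide f (all give nonzero remainder).
No irreducible factor of degree ≤ 3 exists, so f is irreducible over GF(3).

Yes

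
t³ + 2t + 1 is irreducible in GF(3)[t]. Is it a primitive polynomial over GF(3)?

Write f(t) = t³ + 2t + 1.
|GF(3^3)^×| = 3^3 − 1 = 26. Prime factorization: 26 = 2·13.
f is primitive ⇔ t has order 26 in GF(3)[t]/(f), i.e. t^(26/q) ≠ 1 for each prime q | 26.
t^(13) mod f = 2.
t^(2) mod f = t².
None equal 1, so t has full order 26; f is primitive.

Yes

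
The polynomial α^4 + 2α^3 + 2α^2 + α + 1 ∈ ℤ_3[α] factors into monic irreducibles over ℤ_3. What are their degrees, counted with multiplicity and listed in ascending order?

2, 2

Write h(α) = α^4 + 2α^3 + 2α^2 + α + 1.
Roots in ℤ_3: h(0) = 1; h(1) = 1; h(2) = 1.
Complete factorization: h(α) = (α^2 + α + 2)^2.
Factor degrees with multiplicity: 2 + 2 = 4.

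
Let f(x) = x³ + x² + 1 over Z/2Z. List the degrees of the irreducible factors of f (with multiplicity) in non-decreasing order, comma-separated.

3

Roots in Z/2Z: f(0) = 1; f(1) = 1.
Complete factorization: f(x) = (x³ + x² + 1).
Factor degrees with multiplicity: 3 = 3.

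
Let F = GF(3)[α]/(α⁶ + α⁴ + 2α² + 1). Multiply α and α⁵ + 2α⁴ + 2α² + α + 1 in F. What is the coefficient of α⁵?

2

Multiply in GF(3)[α]: (α)·(α⁵ + 2α⁴ + 2α² + α + 1) = α⁶ + 2α⁵ + 2α³ + α² + α.
Reduce using α⁶ ≡ 2α⁴ + α² + 2 (mod α⁶ + α⁴ + 2α² + 1).
Reduced: 2α⁵ + 2α⁴ + 2α³ + 2α² + α + 2.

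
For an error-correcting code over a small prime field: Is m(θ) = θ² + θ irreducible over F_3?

Check for roots in F_3: m(0) = 0 → root; m(1) = 2; m(2) = 0 → root.
m(0) = 0, so (θ) divides m(θ); m is reducible.

No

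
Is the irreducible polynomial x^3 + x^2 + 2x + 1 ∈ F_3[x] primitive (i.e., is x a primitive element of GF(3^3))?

Write f(x) = x^3 + x^2 + 2x + 1.
|GF(3^3)^×| = 3^3 − 1 = 26. Prime factorization: 26 = 2·13.
f is primitive ⇔ x has order 26 in GF(3)[x]/(f), i.e. x^(26/q) ≠ 1 for each prime q | 26.
x^(13) mod f = 2.
x^(2) mod f = x^2.
None equal 1, so x has full order 26; f is primitive.

Yes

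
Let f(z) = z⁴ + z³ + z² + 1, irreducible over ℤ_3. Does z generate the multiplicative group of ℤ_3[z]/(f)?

No

|GF(3^4)^×| = 3^4 − 1 = 80. Prime factorization: 80 = 2^4·5.
f is primitive ⇔ z has order 80 in GF(3)[z]/(f), i.e. z^(80/q) ≠ 1 for each prime q | 80.
z^(40) mod f = 1
z^(16) mod f = 2z³ + z² + z.
Since z^(40) = 1, the order of z divides 40 < 80; not primitive.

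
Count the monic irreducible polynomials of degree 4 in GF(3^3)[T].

132678

By the necklace-counting formula, N_27(4) = (1/4) Σ_{d|4} μ(4/d)·27^d.
Divisors of 4: 1, 2, 4; μ(4/d) for each: 0, -1, 1.
Σ = − 27^2 + 27^4 = 530712.
N = 530712/4 = 132678.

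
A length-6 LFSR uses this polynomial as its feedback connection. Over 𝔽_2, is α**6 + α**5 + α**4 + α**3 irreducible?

No

Write P(α) = α**6 + α**5 + α**4 + α**3.
Check for roots in 𝔽_2: P(0) = 0 → root; P(1) = 0 → root.
P(0) = 0, so (α) divides P(α); P is reducible.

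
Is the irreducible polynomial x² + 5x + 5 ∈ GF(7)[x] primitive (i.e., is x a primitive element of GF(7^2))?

Write f(x) = x² + 5x + 5.
|GF(7^2)^×| = 7^2 − 1 = 48. Prime factorization: 48 = 2^4·3.
f is primitive ⇔ x has order 48 in GF(7)[x]/(f), i.e. x^(48/q) ≠ 1 for each prime q | 48.
x^(24) mod f = 6.
x^(16) mod f = 4.
None equal 1, so x has full order 48; f is primitive.

Yes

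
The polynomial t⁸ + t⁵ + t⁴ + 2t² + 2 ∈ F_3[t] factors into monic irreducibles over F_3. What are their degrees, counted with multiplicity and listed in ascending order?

8

Write g(t) = t⁸ + t⁵ + t⁴ + 2t² + 2.
Roots in F_3: g(0) = 2; g(1) = 1; g(2) = 2.
Complete factorization: g(t) = (t⁸ + t⁵ + t⁴ + 2t² + 2).
Factor degrees with multiplicity: 8 = 8.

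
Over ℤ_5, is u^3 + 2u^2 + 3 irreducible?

Write g(u) = u^3 + 2u^2 + 3.
Check for roots in ℤ_5: g(0) = 3; g(1) = 1; g(2) = 4; g(3) = 3; g(4) = 4.
No roots. A degree-3 polynomial over a field with no linear factor is irreducible.

Yes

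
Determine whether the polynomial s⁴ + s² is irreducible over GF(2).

No

Write g(s) = s⁴ + s².
Check for roots in GF(2): g(0) = 0 → root; g(1) = 0 → root.
g(0) = 0, so (s) divides g(s); g is reducible.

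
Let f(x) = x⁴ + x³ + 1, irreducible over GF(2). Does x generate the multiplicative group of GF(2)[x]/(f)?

Yes

|GF(2^4)^×| = 2^4 − 1 = 15. Prime factorization: 15 = 3·5.
f is primitive ⇔ x has order 15 in GF(2)[x]/(f), i.e. x^(15/q) ≠ 1 for each prime q | 15.
x^(5) mod f = x³ + x + 1.
x^(3) mod f = x³.
None equal 1, so x has full order 15; f is primitive.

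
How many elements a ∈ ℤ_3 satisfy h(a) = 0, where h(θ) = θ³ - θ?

Evaluate at each of the 3 elements of ℤ_3:
h(0) = 0 → root; h(1) = 0 → root; h(2) = 0 → root.
Roots: {0, 1, 2}.

3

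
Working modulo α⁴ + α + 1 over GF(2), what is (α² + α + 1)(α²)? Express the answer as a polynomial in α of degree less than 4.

α^3 + α^2 + α + 1

Multiply in GF(2)[α]: (α² + α + 1)·(α²) = α⁴ + α³ + α².
Reduce using α⁴ ≡ α + 1 (mod α⁴ + α + 1).
Reduced: α³ + α² + α + 1.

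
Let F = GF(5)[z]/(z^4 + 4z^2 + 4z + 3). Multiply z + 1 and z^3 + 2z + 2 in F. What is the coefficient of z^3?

1

Multiply in GF(5)[z]: (z + 1)·(z^3 + 2z + 2) = z^4 + z^3 + 2z^2 + 4z + 2.
Reduce using z^4 ≡ z^2 + z + 2 (mod z^4 + 4z^2 + 4z + 3).
Reduced: z^3 + 3z^2 + 4.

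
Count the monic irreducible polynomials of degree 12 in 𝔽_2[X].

Gauss's count: N_{2}(12) = (1/12) Σ_{d|12} μ(12/d)·2^d.
Divisors of 12: 1, 2, 3, 4, 6, 12; μ(12/d) for each: 0, 1, 0, -1, -1, 1.
Σ = 2^2 − 2^4 − 2^6 + 2^12 = 4020.
N = 4020/12 = 335.

335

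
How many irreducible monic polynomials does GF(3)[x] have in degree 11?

Gauss's count: N_{3}(11) = (1/11) Σ_{d|11} μ(11/d)·3^d.
Divisors of 11: 1, 11; μ(11/d) for each: -1, 1.
Σ = − 3^1 + 3^11 = 177144.
N = 177144/11 = 16104.

16104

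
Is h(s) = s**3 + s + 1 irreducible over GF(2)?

Check for roots in GF(2): h(0) = 1; h(1) = 1.
No roots. A degree-3 polynomial over a field with no linear factor is irreducible.

Yes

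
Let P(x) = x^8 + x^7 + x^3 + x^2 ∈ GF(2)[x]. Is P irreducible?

Check for roots in GF(2): P(0) = 0 → root; P(1) = 0 → root.
P(0) = 0, so (x) divides P(x); P is reducible.

No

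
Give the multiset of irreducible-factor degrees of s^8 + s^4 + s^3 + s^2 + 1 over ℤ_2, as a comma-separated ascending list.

8

Write h(s) = s^8 + s^4 + s^3 + s^2 + 1.
Roots in ℤ_2: h(0) = 1; h(1) = 1.
Complete factorization: h(s) = (s^8 + s^4 + s^3 + s^2 + 1).
Factor degrees with multiplicity: 8 = 8.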